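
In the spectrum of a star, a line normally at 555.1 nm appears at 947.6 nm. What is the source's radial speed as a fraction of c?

λ'/λ₀ = 1.7071 > 1 (redshift), so the source is receding.
λ'/λ₀ = √((1 + β)/(1 − β)) for a receding source ⇒ β = (r² − 1)/(r² + 1) with r = λ'/λ₀.
β = (2.9141 − 1)/(2.9141 + 1) ≈ 0.489.

0.489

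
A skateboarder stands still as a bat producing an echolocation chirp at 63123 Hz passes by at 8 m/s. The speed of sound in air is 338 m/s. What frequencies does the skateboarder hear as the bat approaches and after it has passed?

Approaching: f₁ = f · v/(v − v_s) = 63123 × 338/330 ≈ 64653 Hz.
Receding: f₂ = f · v/(v + v_s) = 63123 × 338/346 ≈ 61664 Hz.

64653 Hz approaching; 61664 Hz receding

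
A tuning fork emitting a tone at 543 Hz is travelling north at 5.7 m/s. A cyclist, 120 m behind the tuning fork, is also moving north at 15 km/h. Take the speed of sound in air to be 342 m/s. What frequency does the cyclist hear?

15 km/h = 4.167 m/s.
The cyclist is behind, so the tuning fork is moving away from it while the cyclist is moving toward the tuning fork.
Both move, so f' = f · (v + v_o)/(v + v_s).
f' = 543 × (342 + 4.167)/(342 + 5.7) = 543 × 346.17/347.7 ≈ 541 Hz.

541 Hz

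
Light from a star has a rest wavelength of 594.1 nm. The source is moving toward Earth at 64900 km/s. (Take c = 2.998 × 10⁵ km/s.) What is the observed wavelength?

476.8 nm

β = v/c = 64900/299800 = 0.2165.
Relativistic Doppler for wavelength: λ' = λ₀ · √((1 − β)/(1 + β)).
λ' = 594.1 × √(0.7835/1.2165) = 594.1 × 0.80255 ≈ 476.8 nm.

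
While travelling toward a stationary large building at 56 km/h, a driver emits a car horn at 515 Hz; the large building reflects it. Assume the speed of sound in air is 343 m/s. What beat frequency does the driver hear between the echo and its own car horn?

56 km/h = 15.56 m/s.
The large building receives the sound from a moving source: f₁ = f₀ · v/(v − v_e) = 515 × 343/327.44 ≈ 539.5 Hz.
On the return leg the driver is a moving observer: f₂ = f₁ · (v + v_e)/v = 539.5 × 358.56/343 ≈ 563.9 Hz.
Beat against the emitted tone: |f₂ − f₀| = 2v_e·f₀/(v − v_e) = 2 × 15.56 × 515/327.44 ≈ 48.9 Hz.

48.9 Hz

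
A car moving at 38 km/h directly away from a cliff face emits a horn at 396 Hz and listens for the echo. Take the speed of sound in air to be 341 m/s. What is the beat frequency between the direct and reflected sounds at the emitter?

23.8 Hz

38 km/h = 10.56 m/s.
The cliff face receives the sound from a moving source: f₁ = f₀ · v/(v + v_e) = 396 × 341/351.56 ≈ 384.1 Hz.
On the return leg the car is a moving observer: f₂ = f₁ · (v − v_e)/v = 384.1 × 330.44/341 ≈ 372.2 Hz.
Equivalently f₂ = f₀ · (v − v_e)/(v + v_e).
Beat against the emitted tone: |f₂ − f₀| = 2v_e·f₀/(v + v_e) = 2 × 10.56 × 396/351.56 ≈ 23.8 Hz.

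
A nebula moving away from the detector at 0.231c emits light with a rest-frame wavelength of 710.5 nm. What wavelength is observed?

898.9 nm

Relativistic Doppler for wavelength: λ' = λ₀ · √((1 + β)/(1 − β)).
λ' = 710.5 × √(1.2310/0.7690) = 710.5 × 1.26522 ≈ 898.9 nm.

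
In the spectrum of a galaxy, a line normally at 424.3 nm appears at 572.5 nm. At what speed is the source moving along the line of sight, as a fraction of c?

0.291c

λ'/λ₀ = 1.3493 > 1 (redshift), so the source is receding.
λ'/λ₀ = √((1 + β)/(1 − β)) for a receding source ⇒ β = (r² − 1)/(r² + 1) with r = λ'/λ₀.
β = (1.8206 − 1)/(1.8206 + 1) ≈ 0.291.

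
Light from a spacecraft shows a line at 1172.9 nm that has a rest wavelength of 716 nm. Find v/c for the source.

λ'/λ₀ = 1.6381 > 1 (redshift), so the source is receding.
λ'/λ₀ = √((1 + β)/(1 − β)) for a receding source ⇒ β = (r² − 1)/(r² + 1) with r = λ'/λ₀.
β = (2.6835 − 1)/(2.6835 + 1) ≈ 0.457.

0.457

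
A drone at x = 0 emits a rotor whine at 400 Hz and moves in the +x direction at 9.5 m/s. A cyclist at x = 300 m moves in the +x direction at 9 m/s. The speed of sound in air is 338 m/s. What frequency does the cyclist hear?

401 Hz

The observer lies on the +x side, so the source is heading toward the observer and the observer is heading away from the source.
With source approaching and observer receding, f' = f · (v − v_o)/(v − v_s).
f' = 400 × (338 − 9)/(338 − 9.5) = 400 × 329/328.5 ≈ 401 Hz.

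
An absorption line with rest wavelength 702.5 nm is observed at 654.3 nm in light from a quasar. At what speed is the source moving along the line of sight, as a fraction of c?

λ'/λ₀ = 0.9314 < 1 (blueshift), so the source is approaching.
λ'/λ₀ = √((1 − β)/(1 + β)) for an approaching source ⇒ β = (1 − r²)/(1 + r²) with r = λ'/λ₀.
β = (1 − 0.8675)/(1 + 0.8675) ≈ 0.071.

0.071c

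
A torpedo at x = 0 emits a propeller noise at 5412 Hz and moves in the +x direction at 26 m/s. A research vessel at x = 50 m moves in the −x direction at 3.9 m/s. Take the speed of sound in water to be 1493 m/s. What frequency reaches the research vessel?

The observer lies on the +x side, so the source is heading toward the observer and the observer is heading toward the source.
Both move, so f' = f · (v + v_o)/(v − v_s).
f' = 5412 × (1493 + 3.9)/(1493 − 26) = 5412 × 1496.9/1467 ≈ 5522 Hz.

5522 Hz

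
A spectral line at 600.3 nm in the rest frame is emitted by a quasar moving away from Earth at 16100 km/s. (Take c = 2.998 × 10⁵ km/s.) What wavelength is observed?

633.5 nm

β = v/c = 16100/299800 = 0.0537.
Relativistic Doppler for wavelength: λ' = λ₀ · √((1 + β)/(1 − β)).
λ' = 600.3 × √(1.0537/0.9463) = 600.3 × 1.05523 ≈ 633.5 nm.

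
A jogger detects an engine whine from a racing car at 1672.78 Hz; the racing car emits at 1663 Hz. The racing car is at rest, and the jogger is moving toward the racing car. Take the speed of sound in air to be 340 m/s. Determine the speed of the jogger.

2.00 m/s

f' = f · (v + v_o)/v ⇒ v_o = v · |f'/f − 1|.
v_o = 340 × |1672.78/1663 − 1| = 340 × 0.005881 ≈ 2.00 m/s.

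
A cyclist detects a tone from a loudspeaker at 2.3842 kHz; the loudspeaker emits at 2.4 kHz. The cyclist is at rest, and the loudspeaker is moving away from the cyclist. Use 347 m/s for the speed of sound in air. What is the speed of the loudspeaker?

f' = f · v/(v + v_s) ⇒ v_s = v · |1 − f/f'|.
v_s = 347 × |1 − 2.4/2.3842| = 347 × 0.006627 ≈ 2.30 m/s.

2.30 m/s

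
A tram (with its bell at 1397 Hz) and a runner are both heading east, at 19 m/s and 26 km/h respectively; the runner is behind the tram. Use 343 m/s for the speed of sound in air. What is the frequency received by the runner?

26 km/h = 7.222 m/s.
The runner is behind, so the tram is moving away from it while the runner is moving toward the tram.
General Doppler shift: f' = f · (v + v_o)/(v + v_s).
f' = 1397 × (343 + 7.222)/(343 + 19) = 1397 × 350.22/362 ≈ 1352 Hz.

1352 Hz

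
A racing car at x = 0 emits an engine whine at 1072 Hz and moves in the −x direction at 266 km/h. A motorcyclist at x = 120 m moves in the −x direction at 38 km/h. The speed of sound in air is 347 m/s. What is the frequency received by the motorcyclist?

911 Hz

266 km/h = 73.89 m/s; 38 km/h = 10.56 m/s.
The observer lies on the +x side, so the source is heading away from the observer and the observer is heading toward the source.
General Doppler shift: f' = f · (v + v_o)/(v + v_s).
f' = 1072 × (347 + 10.56)/(347 + 73.89) = 1072 × 357.56/420.89 ≈ 911 Hz.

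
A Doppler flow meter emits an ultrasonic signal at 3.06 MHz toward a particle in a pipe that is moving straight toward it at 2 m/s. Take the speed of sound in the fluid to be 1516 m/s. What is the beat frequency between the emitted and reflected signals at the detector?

8085 Hz

At the particle in a pipe (a moving observer), f₁ = f₀ · (v + u)/v = 3.06 × 1518/1516 ≈ 3.06404 MHz.
The reflection then acts as a moving source: f₂ = f₁ · v/(v − u) ≈ 3.06808 MHz.
Beat frequency (with f₀ = 3060000 Hz): |f₂ − f₀| = 2u·f₀/(v − u) = 2 × 2 × 3060000/1514 ≈ 8085 Hz.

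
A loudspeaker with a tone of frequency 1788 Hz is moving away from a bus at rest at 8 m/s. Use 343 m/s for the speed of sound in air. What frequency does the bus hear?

1747 Hz

With the source moving away from a stationary observer, f' = f · v/(v + v_s).
f' = 1788 × 343/(343 + 8) = 1788 × 343/351 ≈ 1747 Hz.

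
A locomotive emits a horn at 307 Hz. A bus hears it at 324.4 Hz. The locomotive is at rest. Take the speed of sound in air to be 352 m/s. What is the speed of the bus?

f' > f, so the bus is approaching.
f' = f · (v + v_o)/v ⇒ v_o = v · |f'/f − 1|.
v_o = 352 × |324.4/307 − 1| = 352 × 0.05668 ≈ 20.0 m/s.

20.0 m/s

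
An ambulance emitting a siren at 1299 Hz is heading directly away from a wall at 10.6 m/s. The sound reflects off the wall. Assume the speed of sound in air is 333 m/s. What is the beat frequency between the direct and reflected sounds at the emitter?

The wall receives the sound from a moving source: f₁ = f₀ · v/(v + v_e) = 1299 × 333/343.6 ≈ 1258.9 Hz.
On the return leg the ambulance is a moving observer: f₂ = f₁ · (v − v_e)/v = 1258.9 × 322.4/333 ≈ 1218.9 Hz.
Equivalently f₂ = f₀ · (v − v_e)/(v + v_e).
Beat against the emitted tone: |f₂ − f₀| = 2v_e·f₀/(v + v_e) = 2 × 10.6 × 1299/343.6 ≈ 80 Hz.

80 Hz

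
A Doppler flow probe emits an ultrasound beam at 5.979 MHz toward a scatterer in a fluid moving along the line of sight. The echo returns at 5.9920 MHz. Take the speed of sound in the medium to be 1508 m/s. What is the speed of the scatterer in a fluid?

Double Doppler shift off a moving reflector: f₂ = f₀ · (v + u)/(v − u) (u > 0 toward emitter).
Rearranging, u = v · (f₂ − f₀)/(f₂ + f₀) = 1508 × 0.0130/11.9710 ≈ 1.64 m/s.
So the scatterer in a fluid is moving at 1.64 m/s toward the emitter.

1.64 m/s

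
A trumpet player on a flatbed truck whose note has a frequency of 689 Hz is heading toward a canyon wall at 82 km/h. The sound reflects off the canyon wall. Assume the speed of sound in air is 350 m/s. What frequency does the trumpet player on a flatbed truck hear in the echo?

82 km/h = 22.78 m/s.
The canyon wall receives the sound from a moving source: f₁ = f₀ · v/(v − v_e) = 689 × 350/327.22 ≈ 737 Hz.
On the return leg the trumpet player on a flatbed truck is a moving observer: f₂ = f₁ · (v + v_e)/v = 737 × 372.78/350 ≈ 785 Hz.
Equivalently f₂ = f₀ · (v + v_e)/(v − v_e).

785 Hz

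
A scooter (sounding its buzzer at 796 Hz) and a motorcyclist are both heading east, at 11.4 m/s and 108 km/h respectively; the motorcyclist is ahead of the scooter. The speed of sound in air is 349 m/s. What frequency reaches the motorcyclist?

752 Hz

108 km/h = 30 m/s.
The motorcyclist is ahead, so the scooter is moving toward it while the motorcyclist is moving away from the scooter.
Both move, so f' = f · (v − v_o)/(v − v_s).
f' = 796 × (349 − 30)/(349 − 11.4) = 796 × 319/337.6 ≈ 752 Hz.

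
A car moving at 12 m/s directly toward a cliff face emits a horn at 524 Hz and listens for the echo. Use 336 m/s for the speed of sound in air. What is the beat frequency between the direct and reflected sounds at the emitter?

The cliff face receives the sound from a moving source: f₁ = f₀ · v/(v − v_e) = 524 × 336/324 ≈ 543.4 Hz.
On the return leg the car is a moving observer: f₂ = f₁ · (v + v_e)/v = 543.4 × 348/336 ≈ 562.8 Hz.
Equivalently f₂ = f₀ · (v + v_e)/(v − v_e).
Beat against the emitted tone: |f₂ − f₀| = 2v_e·f₀/(v − v_e) = 2 × 12 × 524/324 ≈ 38.8 Hz.

38.8 Hz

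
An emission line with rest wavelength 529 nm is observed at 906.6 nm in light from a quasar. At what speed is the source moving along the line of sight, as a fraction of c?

0.492

λ'/λ₀ = 1.7138 > 1 (redshift), so the source is receding.
λ'/λ₀ = √((1 + β)/(1 − β)) for a receding source ⇒ β = (r² − 1)/(r² + 1) with r = λ'/λ₀.
β = (2.9371 − 1)/(2.9371 + 1) ≈ 0.492.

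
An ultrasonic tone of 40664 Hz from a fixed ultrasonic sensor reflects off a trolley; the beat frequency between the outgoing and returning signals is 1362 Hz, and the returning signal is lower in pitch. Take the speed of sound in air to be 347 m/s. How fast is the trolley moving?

Double Doppler shift off a moving reflector: f₂ = f₀ · (v + u)/(v − u) (u > 0 toward emitter).
Returning signal is lower, so f₂ = f₀ − Δf = 40664 − 1362 = 39302 Hz.
Rearranging, u = v · (f₂ − f₀)/(f₂ + f₀) = 347 × -1362/79966 ≈ -5.9 m/s.
So the trolley is moving at 5.9 m/s away from the emitter.

5.9 m/s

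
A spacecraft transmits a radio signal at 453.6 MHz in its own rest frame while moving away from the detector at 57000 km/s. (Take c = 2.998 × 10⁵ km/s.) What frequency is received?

374.2 MHz

β = v/c = 57000/299800 = 0.1901.
Relativistic Doppler for frequency: f' = f₀ · √((1 − β)/(1 + β)).
f' = 453.6 × √(0.8099/1.1901) = 453.6 × 0.82492 ≈ 374.2 MHz.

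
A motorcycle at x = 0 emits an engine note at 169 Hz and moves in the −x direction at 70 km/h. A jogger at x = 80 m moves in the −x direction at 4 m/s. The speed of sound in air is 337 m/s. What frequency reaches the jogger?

70 km/h = 19.44 m/s.
The observer lies on the +x side, so the source is heading away from the observer and the observer is heading toward the source.
General Doppler shift: f' = f · (v + v_o)/(v + v_s).
f' = 169 × (337 + 4)/(337 + 19.44) = 169 × 341/356.44 ≈ 162 Hz.

162 Hz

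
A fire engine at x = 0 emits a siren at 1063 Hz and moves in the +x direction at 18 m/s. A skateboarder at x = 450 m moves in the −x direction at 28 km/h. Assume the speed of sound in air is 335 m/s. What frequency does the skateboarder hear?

1149 Hz

28 km/h = 7.778 m/s.
The observer lies on the +x side, so the source is heading toward the observer and the observer is heading toward the source.
General Doppler shift: f' = f · (v + v_o)/(v − v_s).
f' = 1063 × (335 + 7.778)/(335 − 18) = 1063 × 342.78/317 ≈ 1149 Hz.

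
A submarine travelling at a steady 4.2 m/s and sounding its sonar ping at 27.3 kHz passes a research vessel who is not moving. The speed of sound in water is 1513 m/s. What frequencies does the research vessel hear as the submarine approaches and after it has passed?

Approaching: f₁ = f · v/(v − v_s) = 27.3 × 1513/1508.8 ≈ 27.4 kHz.
Receding: f₂ = f · v/(v + v_s) = 27.3 × 1513/1517.2 ≈ 27.2 kHz.

27.4 kHz approaching; 27.2 kHz receding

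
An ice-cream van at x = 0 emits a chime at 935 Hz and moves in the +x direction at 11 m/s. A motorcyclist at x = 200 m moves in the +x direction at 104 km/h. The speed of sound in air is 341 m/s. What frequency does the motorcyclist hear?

884 Hz

104 km/h = 28.89 m/s.
The observer lies on the +x side, so the source is heading toward the observer and the observer is heading away from the source.
General Doppler shift: f' = f · (v − v_o)/(v − v_s).
f' = 935 × (341 − 28.89)/(341 − 11) = 935 × 312.11/330 ≈ 884 Hz.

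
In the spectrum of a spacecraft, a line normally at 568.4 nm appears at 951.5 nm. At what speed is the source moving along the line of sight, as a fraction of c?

λ'/λ₀ = 1.6740 > 1 (redshift), so the source is receding.
λ'/λ₀ = √((1 + β)/(1 − β)) for a receding source ⇒ β = (r² − 1)/(r² + 1) with r = λ'/λ₀.
β = (2.8023 − 1)/(2.8023 + 1) ≈ 0.474.

0.474c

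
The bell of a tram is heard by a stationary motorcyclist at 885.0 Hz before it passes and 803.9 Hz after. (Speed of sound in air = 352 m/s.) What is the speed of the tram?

f₁/f₂ = (v + v_s)/(v − v_s), so v_s = v · (f₁ − f₂)/(f₁ + f₂).
v_s = 352 × (885.0 − 803.9)/(885.0 + 803.9) = 352 × 81.1/1688.9 ≈ 16.9 m/s.

16.9 m/s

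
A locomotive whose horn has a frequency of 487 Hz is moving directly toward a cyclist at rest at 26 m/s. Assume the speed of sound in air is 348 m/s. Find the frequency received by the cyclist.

526 Hz

With the source moving toward a stationary observer, f' = f · v/(v − v_s).
f' = 487 × 348/(348 − 26) = 487 × 348/322 ≈ 526 Hz.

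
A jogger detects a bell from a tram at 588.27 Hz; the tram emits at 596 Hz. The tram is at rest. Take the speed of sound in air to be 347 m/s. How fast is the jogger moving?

4.5 m/s

f' < f, so the jogger is receding.
f' = f · (v − v_o)/v ⇒ v_o = v · |f'/f − 1|.
v_o = 347 × |588.27/596 − 1| = 347 × 0.01297 ≈ 4.5 m/s.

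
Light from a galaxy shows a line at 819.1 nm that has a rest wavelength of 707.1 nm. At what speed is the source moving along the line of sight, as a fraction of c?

0.146

λ'/λ₀ = 1.1584 > 1 (redshift), so the source is receding.
λ'/λ₀ = √((1 + β)/(1 − β)) for a receding source ⇒ β = (r² − 1)/(r² + 1) with r = λ'/λ₀.
β = (1.3419 − 1)/(1.3419 + 1) ≈ 0.146.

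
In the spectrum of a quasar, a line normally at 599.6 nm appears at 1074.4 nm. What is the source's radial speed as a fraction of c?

λ'/λ₀ = 1.7919 > 1 (redshift), so the source is receding.
λ'/λ₀ = √((1 + β)/(1 − β)) for a receding source ⇒ β = (r² − 1)/(r² + 1) with r = λ'/λ₀.
β = (3.2108 − 1)/(3.2108 + 1) ≈ 0.525.

0.525c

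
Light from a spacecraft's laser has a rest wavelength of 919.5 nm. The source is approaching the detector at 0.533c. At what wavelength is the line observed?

Relativistic Doppler for wavelength: λ' = λ₀ · √((1 − β)/(1 + β)).
λ' = 919.5 × √(0.4670/1.5330) = 919.5 × 0.55193 ≈ 507.5 nm.

507.5 nm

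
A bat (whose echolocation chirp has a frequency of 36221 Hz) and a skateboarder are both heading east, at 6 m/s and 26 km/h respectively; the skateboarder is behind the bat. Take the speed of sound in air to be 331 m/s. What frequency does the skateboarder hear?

36352 Hz

26 km/h = 7.222 m/s.
The skateboarder is behind, so the bat is moving away from it while the skateboarder is moving toward the bat.
With source receding and observer approaching, f' = f · (v + v_o)/(v + v_s).
f' = 36221 × (331 + 7.222)/(331 + 6) = 36221 × 338.22/337 ≈ 36352 Hz.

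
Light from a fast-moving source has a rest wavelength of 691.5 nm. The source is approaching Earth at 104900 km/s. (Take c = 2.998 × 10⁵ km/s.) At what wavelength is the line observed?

479.9 nm

β = v/c = 104900/299800 = 0.3499.
Relativistic Doppler for wavelength: λ' = λ₀ · √((1 − β)/(1 + β)).
λ' = 691.5 × √(0.6501/1.3499) = 691.5 × 0.69397 ≈ 479.9 nm.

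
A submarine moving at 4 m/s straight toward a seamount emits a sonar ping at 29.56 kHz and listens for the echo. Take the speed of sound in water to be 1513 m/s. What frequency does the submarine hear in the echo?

The seamount receives the sound from a moving source: f₁ = f₀ · v/(v − v_e) = 29.56 × 1513/1509 ≈ 29.6 kHz.
On the return leg the submarine is a moving observer: f₂ = f₁ · (v + v_e)/v = 29.6 × 1517/1513 ≈ 29.7 kHz.
Equivalently f₂ = f₀ · (v + v_e)/(v − v_e).

29.7 kHz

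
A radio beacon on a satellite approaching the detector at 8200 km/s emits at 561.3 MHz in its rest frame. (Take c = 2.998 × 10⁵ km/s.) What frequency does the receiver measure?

β = v/c = 8200/299800 = 0.0274.
Relativistic Doppler for frequency: f' = f₀ · √((1 + β)/(1 − β)).
f' = 561.3 × √(1.0274/0.9726) = 561.3 × 1.02774 ≈ 576.9 MHz.

576.9 MHz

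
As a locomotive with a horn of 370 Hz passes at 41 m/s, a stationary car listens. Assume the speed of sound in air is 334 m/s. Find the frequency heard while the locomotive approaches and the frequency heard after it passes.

Approaching: f₁ = f · v/(v − v_s) = 370 × 334/293 ≈ 422 Hz.
Receding: f₂ = f · v/(v + v_s) = 370 × 334/375 ≈ 330 Hz.

422 Hz approaching; 330 Hz receding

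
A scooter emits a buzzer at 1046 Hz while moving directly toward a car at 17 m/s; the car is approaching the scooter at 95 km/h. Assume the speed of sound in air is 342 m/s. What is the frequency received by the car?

1186 Hz

95 km/h = 26.39 m/s.
General Doppler shift: f' = f · (v + v_o)/(v − v_s).
f' = 1046 × (342 + 26.39)/(342 − 17) = 1046 × 368.39/325 ≈ 1186 Hz.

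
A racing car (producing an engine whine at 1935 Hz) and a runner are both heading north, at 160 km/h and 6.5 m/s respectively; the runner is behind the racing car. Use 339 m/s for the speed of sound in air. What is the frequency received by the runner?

160 km/h = 44.44 m/s.
The runner is behind, so the racing car is moving away from it while the runner is moving toward the racing car.
General Doppler shift: f' = f · (v + v_o)/(v + v_s).
f' = 1935 × (339 + 6.5)/(339 + 44.44) = 1935 × 345.5/383.44 ≈ 1744 Hz.

1744 Hz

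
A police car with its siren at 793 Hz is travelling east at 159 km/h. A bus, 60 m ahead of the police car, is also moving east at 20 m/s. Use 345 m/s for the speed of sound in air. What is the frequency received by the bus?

857 Hz

159 km/h = 44.17 m/s.
The bus is ahead, so the police car is moving toward it while the bus is moving away from the police car.
With source approaching and observer receding, f' = f · (v − v_o)/(v − v_s).
f' = 793 × (345 − 20)/(345 − 44.17) = 793 × 325/300.83 ≈ 857 Hz.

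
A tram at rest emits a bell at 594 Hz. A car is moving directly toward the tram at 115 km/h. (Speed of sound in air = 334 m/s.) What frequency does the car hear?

115 km/h = 31.94 m/s.
Moving observer, stationary source: f' = f · (v + v_o)/v.
f' = 594 × (334 + 31.94)/334 = 594 × 365.94/334 ≈ 651 Hz.

651 Hz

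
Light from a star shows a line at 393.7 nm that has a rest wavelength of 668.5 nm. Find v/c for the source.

0.485

λ'/λ₀ = 0.5889 < 1 (blueshift), so the source is approaching.
λ'/λ₀ = √((1 − β)/(1 + β)) for an approaching source ⇒ β = (1 − r²)/(1 + r²) with r = λ'/λ₀.
β = (1 − 0.3468)/(1 + 0.3468) ≈ 0.485.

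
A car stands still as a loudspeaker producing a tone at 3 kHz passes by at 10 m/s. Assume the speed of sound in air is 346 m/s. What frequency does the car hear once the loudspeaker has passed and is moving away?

2.92 kHz

Receding: f₂ = f · v/(v + v_s) = 3 × 346/356 ≈ 2.92 kHz.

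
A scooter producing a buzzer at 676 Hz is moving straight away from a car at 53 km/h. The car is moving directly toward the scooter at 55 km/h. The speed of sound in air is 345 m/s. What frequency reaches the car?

53 km/h = 14.72 m/s; 55 km/h = 15.28 m/s.
Both move, so f' = f · (v + v_o)/(v + v_s).
f' = 676 × (345 + 15.28)/(345 + 14.72) = 676 × 360.28/359.72 ≈ 677 Hz.

677 Hz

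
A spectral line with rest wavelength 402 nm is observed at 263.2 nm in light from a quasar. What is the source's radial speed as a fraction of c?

λ'/λ₀ = 0.6547 < 1 (blueshift), so the source is approaching.
λ'/λ₀ = √((1 − β)/(1 + β)) for an approaching source ⇒ β = (1 − r²)/(1 + r²) with r = λ'/λ₀.
β = (1 − 0.4287)/(1 + 0.4287) ≈ 0.400.

0.400c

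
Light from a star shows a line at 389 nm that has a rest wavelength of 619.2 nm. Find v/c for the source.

0.434c

λ'/λ₀ = 0.6282 < 1 (blueshift), so the source is approaching.
λ'/λ₀ = √((1 − β)/(1 + β)) for an approaching source ⇒ β = (1 − r²)/(1 + r²) with r = λ'/λ₀.
β = (1 − 0.3947)/(1 + 0.3947) ≈ 0.434.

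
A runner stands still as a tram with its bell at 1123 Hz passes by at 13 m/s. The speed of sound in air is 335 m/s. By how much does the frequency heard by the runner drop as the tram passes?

Approaching: f₁ = f · v/(v − v_s) = 1123 × 335/322 ≈ 1168.3 Hz.
Receding: f₂ = f · v/(v + v_s) = 1123 × 335/348 ≈ 1081.0 Hz.
Drop: f₁ − f₂ = 2f·v·v_s/(v² − v_s²) = 2 × 1123 × 335 × 13/(335² − 13²) ≈ 87.3 Hz.

87.3 Hz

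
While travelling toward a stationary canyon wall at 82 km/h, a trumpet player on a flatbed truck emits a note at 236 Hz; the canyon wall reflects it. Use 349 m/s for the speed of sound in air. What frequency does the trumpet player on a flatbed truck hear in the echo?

269 Hz

82 km/h = 22.78 m/s.
The canyon wall receives the sound from a moving source: f₁ = f₀ · v/(v − v_e) = 236 × 349/326.22 ≈ 252 Hz.
On the return leg the trumpet player on a flatbed truck is a moving observer: f₂ = f₁ · (v + v_e)/v = 252 × 371.78/349 ≈ 269 Hz.
Equivalently f₂ = f₀ · (v + v_e)/(v − v_e).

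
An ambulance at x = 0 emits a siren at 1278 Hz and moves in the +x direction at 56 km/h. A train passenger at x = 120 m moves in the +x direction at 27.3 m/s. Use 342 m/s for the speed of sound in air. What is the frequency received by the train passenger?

1232 Hz

56 km/h = 15.56 m/s.
The observer lies on the +x side, so the source is heading toward the observer and the observer is heading away from the source.
Both move, so f' = f · (v − v_o)/(v − v_s).
f' = 1278 × (342 − 27.3)/(342 − 15.56) = 1278 × 314.7/326.44 ≈ 1232 Hz.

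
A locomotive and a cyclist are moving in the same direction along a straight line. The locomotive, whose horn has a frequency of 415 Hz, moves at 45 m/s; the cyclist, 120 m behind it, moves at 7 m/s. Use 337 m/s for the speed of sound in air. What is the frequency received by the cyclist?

374 Hz

The cyclist is behind, so the locomotive is moving away from it while the cyclist is moving toward the locomotive.
General Doppler shift: f' = f · (v + v_o)/(v + v_s).
f' = 415 × (337 + 7)/(337 + 45) = 415 × 344/382 ≈ 374 Hz.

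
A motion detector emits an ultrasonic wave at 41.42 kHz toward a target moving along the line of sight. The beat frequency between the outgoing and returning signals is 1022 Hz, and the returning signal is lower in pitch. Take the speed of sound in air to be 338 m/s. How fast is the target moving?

Double Doppler shift off a moving reflector: f₂ = f₀ · (v + u)/(v − u) (u > 0 toward emitter).
Returning signal is lower, so f₂ = f₀ − Δf = 41420 − 1022 = 40398 Hz.
Rearranging, u = v · (f₂ − f₀)/(f₂ + f₀) = 338 × -1022/81818 ≈ -4.2 m/s.
So the target is moving at 4.2 m/s away from the emitter.

4.2 m/s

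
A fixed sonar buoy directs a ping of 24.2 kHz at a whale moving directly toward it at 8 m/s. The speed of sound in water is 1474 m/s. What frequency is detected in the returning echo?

24.5 kHz

The whale first receives the wave as a moving observer: f₁ = f₀ · (v + u)/v = 24.2 × (1474 + 8)/1474 ≈ 24.3 kHz.
The reflection then acts as a moving source: f₂ = f₁ · v/(v − u) ≈ 24.5 kHz.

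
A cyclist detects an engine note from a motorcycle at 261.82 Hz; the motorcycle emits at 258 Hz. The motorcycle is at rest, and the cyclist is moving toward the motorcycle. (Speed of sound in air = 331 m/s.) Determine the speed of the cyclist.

4.9 m/s

f' = f · (v + v_o)/v ⇒ v_o = v · |f'/f − 1|.
v_o = 331 × |261.82/258 − 1| = 331 × 0.01481 ≈ 4.9 m/s.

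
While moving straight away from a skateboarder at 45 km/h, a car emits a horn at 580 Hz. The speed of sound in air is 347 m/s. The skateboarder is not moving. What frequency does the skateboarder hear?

45 km/h = 12.5 m/s.
Only the source moves, away from the listener, so f' = f · v/(v + v_s).
f' = 580 × 347/(347 + 12.5) = 580 × 347/359.5 ≈ 560 Hz.

560 Hz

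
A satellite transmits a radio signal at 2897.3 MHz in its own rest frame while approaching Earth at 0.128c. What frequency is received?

3295.3 MHz

Relativistic Doppler for frequency: f' = f₀ · √((1 + β)/(1 − β)).
f' = 2897.3 × √(1.1280/0.8720) = 2897.3 × 1.13736 ≈ 3295.3 MHz.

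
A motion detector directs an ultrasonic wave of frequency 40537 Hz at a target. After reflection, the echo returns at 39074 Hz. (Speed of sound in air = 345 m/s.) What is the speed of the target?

Double Doppler shift off a moving reflector: f₂ = f₀ · (v + u)/(v − u) (u > 0 toward emitter).
Rearranging, u = v · (f₂ − f₀)/(f₂ + f₀) = 345 × -1463/79611 ≈ -6.3 m/s.
So the target is moving at 6.3 m/s away from the emitter.

6.3 m/s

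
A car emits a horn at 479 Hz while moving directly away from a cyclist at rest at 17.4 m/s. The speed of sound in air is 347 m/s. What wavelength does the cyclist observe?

76.1 cm

With the source moving away from a stationary observer, f' = f · v/(v + v_s).
f' = 479 × 347/(347 + 17.4) ≈ 456 Hz.
λ' = v/f' = 347/456.128 ≈ 76.1 cm.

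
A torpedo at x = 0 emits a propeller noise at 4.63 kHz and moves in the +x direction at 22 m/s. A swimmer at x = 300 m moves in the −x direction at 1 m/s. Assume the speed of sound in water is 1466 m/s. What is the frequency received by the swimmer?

The observer lies on the +x side, so the source is heading toward the observer and the observer is heading toward the source.
With source approaching and observer approaching, f' = f · (v + v_o)/(v − v_s).
f' = 4.63 × (1466 + 1)/(1466 − 22) = 4.63 × 1467/1444 ≈ 4.70 kHz.

4.70 kHz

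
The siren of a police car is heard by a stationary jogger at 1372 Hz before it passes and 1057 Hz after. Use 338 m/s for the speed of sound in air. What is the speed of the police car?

44 m/s

f₁/f₂ = (v + v_s)/(v − v_s), so v_s = v · (f₁ − f₂)/(f₁ + f₂).
v_s = 338 × (1372 − 1057)/(1372 + 1057) = 338 × 315/2429 ≈ 44 m/s.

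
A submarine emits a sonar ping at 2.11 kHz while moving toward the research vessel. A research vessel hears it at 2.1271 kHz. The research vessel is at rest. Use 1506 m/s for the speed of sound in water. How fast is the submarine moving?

f' = f · v/(v − v_s) ⇒ v_s = v · |1 − f/f'|.
v_s = 1506 × |1 − 2.11/2.1271| = 1506 × 0.008039 ≈ 12.1 m/s.

12.1 m/s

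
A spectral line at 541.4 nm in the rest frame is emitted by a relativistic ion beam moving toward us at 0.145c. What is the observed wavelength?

Relativistic Doppler for wavelength: λ' = λ₀ · √((1 − β)/(1 + β)).
λ' = 541.4 × √(0.8550/1.1450) = 541.4 × 0.86413 ≈ 467.8 nm.

467.8 nm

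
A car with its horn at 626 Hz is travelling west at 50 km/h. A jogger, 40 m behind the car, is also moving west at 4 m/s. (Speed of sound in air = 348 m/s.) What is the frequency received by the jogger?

609 Hz

50 km/h = 13.89 m/s.
The jogger is behind, so the car is moving away from it while the jogger is moving toward the car.
With source receding and observer approaching, f' = f · (v + v_o)/(v + v_s).
f' = 626 × (348 + 4)/(348 + 13.89) = 626 × 352/361.89 ≈ 609 Hz.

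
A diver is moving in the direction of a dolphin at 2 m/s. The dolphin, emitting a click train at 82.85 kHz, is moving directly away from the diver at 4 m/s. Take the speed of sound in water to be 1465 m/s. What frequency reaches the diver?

With source receding and observer approaching, f' = f · (v + v_o)/(v + v_s).
f' = 82.85 × (1465 + 2)/(1465 + 4) = 82.85 × 1467/1469 ≈ 82.7 kHz.

82.7 kHz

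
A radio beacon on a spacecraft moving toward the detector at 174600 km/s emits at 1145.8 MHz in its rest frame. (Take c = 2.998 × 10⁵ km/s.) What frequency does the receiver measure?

β = v/c = 174600/299800 = 0.5824.
Relativistic Doppler for frequency: f' = f₀ · √((1 + β)/(1 − β)).
f' = 1145.8 × √(1.5824/0.4176) = 1145.8 × 1.94657 ≈ 2230.4 MHz.

2230.4 MHz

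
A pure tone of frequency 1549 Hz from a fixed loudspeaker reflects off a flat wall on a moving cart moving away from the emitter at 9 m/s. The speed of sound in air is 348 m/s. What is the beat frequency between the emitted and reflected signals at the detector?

78 Hz

At the flat wall on a moving cart (a moving observer), f₁ = f₀ · (v − u)/v = 1549 × 339/348 ≈ 1508.9 Hz.
The reflection then acts as a moving source: f₂ = f₁ · v/(v + u) ≈ 1470.9 Hz.
Equivalently f₂ = f₀ · (v − u)/(v + u).
Beat frequency: |f₂ − f₀| = 2u·f₀/(v + u) = 2 × 9 × 1549/357 ≈ 78 Hz.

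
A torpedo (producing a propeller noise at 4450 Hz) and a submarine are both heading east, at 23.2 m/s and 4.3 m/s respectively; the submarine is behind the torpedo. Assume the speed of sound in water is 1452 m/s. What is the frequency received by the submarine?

The submarine is behind, so the torpedo is moving away from it while the submarine is moving toward the torpedo.
Both move, so f' = f · (v + v_o)/(v + v_s).
f' = 4450 × (1452 + 4.3)/(1452 + 23.2) = 4450 × 1456.3/1475.2 ≈ 4393 Hz.

4393 Hz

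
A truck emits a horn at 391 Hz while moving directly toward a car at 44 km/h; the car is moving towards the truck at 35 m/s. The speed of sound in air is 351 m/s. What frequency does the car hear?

446 Hz

44 km/h = 12.22 m/s.
With source approaching and observer approaching, f' = f · (v + v_o)/(v − v_s).
f' = 391 × (351 + 35)/(351 − 12.22) = 391 × 386/338.78 ≈ 446 Hz.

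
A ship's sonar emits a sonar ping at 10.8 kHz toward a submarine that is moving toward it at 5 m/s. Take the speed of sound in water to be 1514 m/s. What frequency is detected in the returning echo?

The submarine first receives the wave as a moving observer: f₁ = f₀ · (v + u)/v = 10.8 × (1514 + 5)/1514 ≈ 10.84 kHz.
The reflection then acts as a moving source: f₂ = f₁ · v/(v − u) ≈ 10.87 kHz.
Equivalently f₂ = f₀ · (v + u)/(v − u).

10.87 kHz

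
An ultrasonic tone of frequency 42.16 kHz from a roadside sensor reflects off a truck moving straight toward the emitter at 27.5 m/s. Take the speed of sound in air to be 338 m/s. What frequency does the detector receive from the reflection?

The truck first receives the wave as a moving observer: f₁ = f₀ · (v + u)/v = 42.16 × (338 + 27.5)/338 ≈ 45.6 kHz.
The reflection then acts as a moving source: f₂ = f₁ · v/(v − u) ≈ 49.6 kHz.
Equivalently f₂ = f₀ · (v + u)/(v − u).

49.6 kHz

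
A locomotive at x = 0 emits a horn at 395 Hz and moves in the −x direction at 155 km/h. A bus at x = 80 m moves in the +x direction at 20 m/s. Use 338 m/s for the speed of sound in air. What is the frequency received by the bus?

330 Hz

155 km/h = 43.06 m/s.
The observer lies on the +x side, so the source is heading away from the observer and the observer is heading away from the source.
General Doppler shift: f' = f · (v − v_o)/(v + v_s).
f' = 395 × (338 − 20)/(338 + 43.06) = 395 × 318/381.06 ≈ 330 Hz.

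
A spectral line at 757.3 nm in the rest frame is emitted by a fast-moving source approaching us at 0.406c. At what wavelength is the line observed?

Relativistic Doppler for wavelength: λ' = λ₀ · √((1 − β)/(1 + β)).
λ' = 757.3 × √(0.5940/1.4060) = 757.3 × 0.64998 ≈ 492.2 nm.

492.2 nm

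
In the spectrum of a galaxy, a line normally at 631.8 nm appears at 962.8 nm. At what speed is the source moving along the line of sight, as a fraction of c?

λ'/λ₀ = 1.5239 > 1 (redshift), so the source is receding.
λ'/λ₀ = √((1 + β)/(1 − β)) for a receding source ⇒ β = (r² − 1)/(r² + 1) with r = λ'/λ₀.
β = (2.3223 − 1)/(2.3223 + 1) ≈ 0.398.

0.398c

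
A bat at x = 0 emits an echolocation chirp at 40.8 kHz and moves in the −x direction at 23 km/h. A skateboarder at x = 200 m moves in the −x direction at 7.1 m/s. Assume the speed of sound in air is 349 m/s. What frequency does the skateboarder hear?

40.9 kHz

23 km/h = 6.389 m/s.
The observer lies on the +x side, so the source is heading away from the observer and the observer is heading toward the source.
With source receding and observer approaching, f' = f · (v + v_o)/(v + v_s).
f' = 40.8 × (349 + 7.1)/(349 + 6.389) = 40.8 × 356.1/355.39 ≈ 40.9 kHz.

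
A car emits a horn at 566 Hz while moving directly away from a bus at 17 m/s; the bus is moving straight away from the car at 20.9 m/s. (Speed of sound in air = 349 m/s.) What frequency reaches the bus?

Both move, so f' = f · (v − v_o)/(v + v_s).
f' = 566 × (349 − 20.9)/(349 + 17) = 566 × 328.1/366 ≈ 507 Hz.

507 Hz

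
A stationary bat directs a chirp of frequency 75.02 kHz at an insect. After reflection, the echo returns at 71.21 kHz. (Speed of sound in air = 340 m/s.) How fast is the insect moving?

8.9 m/s

Double Doppler shift off a moving reflector: f₂ = f₀ · (v + u)/(v − u) (u > 0 toward emitter).
Rearranging, u = v · (f₂ − f₀)/(f₂ + f₀) = 340 × -3.81/146.23 ≈ -8.9 m/s.
So the insect is moving at 8.9 m/s away from the emitter.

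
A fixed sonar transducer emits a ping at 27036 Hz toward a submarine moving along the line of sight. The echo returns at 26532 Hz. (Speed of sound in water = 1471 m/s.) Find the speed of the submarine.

13.8 m/s

Double Doppler shift off a moving reflector: f₂ = f₀ · (v + u)/(v − u) (u > 0 toward emitter).
Rearranging, u = v · (f₂ − f₀)/(f₂ + f₀) = 1471 × -504/53568 ≈ -13.8 m/s.
So the submarine is moving at 13.8 m/s away from the emitter.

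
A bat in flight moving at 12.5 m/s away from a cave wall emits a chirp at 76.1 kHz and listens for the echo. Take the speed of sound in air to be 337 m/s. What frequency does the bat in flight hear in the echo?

The cave wall receives the sound from a moving source: f₁ = f₀ · v/(v + v_e) = 76.1 × 337/349.5 ≈ 73.4 kHz.
On the return leg the bat in flight is a moving observer: f₂ = f₁ · (v − v_e)/v = 73.4 × 324.5/337 ≈ 70.7 kHz.

70.7 kHz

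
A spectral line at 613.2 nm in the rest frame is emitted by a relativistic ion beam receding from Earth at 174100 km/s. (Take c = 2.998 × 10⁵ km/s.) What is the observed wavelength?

1190.6 nm

β = v/c = 174100/299800 = 0.5807.
Relativistic Doppler for wavelength: λ' = λ₀ · √((1 + β)/(1 − β)).
λ' = 613.2 × √(1.5807/0.4193) = 613.2 × 1.94167 ≈ 1190.6 nm.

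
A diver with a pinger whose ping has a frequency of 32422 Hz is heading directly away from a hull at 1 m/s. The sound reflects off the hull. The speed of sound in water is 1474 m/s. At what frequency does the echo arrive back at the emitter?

The hull receives the sound from a moving source: f₁ = f₀ · v/(v + v_e) = 32422 × 1474/1475 ≈ 32400 Hz.
On the return leg the diver with a pinger is a moving observer: f₂ = f₁ · (v − v_e)/v = 32400 × 1473/1474 ≈ 32378 Hz.
Equivalently f₂ = f₀ · (v − v_e)/(v + v_e).

32378 Hz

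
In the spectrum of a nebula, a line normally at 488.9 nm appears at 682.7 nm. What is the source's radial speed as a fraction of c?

0.322c

λ'/λ₀ = 1.3964 > 1 (redshift), so the source is receding.
λ'/λ₀ = √((1 + β)/(1 − β)) for a receding source ⇒ β = (r² − 1)/(r² + 1) with r = λ'/λ₀.
β = (1.9499 − 1)/(1.9499 + 1) ≈ 0.322.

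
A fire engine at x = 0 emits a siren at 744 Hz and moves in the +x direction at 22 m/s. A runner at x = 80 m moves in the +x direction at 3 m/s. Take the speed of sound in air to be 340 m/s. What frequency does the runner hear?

788 Hz

The observer lies on the +x side, so the source is heading toward the observer and the observer is heading away from the source.
General Doppler shift: f' = f · (v − v_o)/(v − v_s).
f' = 744 × (340 − 3)/(340 − 22) = 744 × 337/318 ≈ 788 Hz.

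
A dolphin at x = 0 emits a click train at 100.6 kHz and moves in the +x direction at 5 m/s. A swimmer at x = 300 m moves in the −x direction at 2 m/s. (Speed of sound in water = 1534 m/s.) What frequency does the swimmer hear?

101.1 kHz

The observer lies on the +x side, so the source is heading toward the observer and the observer is heading toward the source.
With source approaching and observer approaching, f' = f · (v + v_o)/(v − v_s).
f' = 100.6 × (1534 + 2)/(1534 − 5) = 100.6 × 1536/1529 ≈ 101.1 kHz.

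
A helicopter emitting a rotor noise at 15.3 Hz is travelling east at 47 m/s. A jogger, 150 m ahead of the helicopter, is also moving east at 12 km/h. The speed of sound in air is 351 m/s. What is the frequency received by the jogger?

12 km/h = 3.333 m/s.
The jogger is ahead, so the helicopter is moving toward it while the jogger is moving away from the helicopter.
With source approaching and observer receding, f' = f · (v − v_o)/(v − v_s).
f' = 15.3 × (351 − 3.333)/(351 − 47) = 15.3 × 347.67/304 ≈ 17.5 Hz.

17.5 Hz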